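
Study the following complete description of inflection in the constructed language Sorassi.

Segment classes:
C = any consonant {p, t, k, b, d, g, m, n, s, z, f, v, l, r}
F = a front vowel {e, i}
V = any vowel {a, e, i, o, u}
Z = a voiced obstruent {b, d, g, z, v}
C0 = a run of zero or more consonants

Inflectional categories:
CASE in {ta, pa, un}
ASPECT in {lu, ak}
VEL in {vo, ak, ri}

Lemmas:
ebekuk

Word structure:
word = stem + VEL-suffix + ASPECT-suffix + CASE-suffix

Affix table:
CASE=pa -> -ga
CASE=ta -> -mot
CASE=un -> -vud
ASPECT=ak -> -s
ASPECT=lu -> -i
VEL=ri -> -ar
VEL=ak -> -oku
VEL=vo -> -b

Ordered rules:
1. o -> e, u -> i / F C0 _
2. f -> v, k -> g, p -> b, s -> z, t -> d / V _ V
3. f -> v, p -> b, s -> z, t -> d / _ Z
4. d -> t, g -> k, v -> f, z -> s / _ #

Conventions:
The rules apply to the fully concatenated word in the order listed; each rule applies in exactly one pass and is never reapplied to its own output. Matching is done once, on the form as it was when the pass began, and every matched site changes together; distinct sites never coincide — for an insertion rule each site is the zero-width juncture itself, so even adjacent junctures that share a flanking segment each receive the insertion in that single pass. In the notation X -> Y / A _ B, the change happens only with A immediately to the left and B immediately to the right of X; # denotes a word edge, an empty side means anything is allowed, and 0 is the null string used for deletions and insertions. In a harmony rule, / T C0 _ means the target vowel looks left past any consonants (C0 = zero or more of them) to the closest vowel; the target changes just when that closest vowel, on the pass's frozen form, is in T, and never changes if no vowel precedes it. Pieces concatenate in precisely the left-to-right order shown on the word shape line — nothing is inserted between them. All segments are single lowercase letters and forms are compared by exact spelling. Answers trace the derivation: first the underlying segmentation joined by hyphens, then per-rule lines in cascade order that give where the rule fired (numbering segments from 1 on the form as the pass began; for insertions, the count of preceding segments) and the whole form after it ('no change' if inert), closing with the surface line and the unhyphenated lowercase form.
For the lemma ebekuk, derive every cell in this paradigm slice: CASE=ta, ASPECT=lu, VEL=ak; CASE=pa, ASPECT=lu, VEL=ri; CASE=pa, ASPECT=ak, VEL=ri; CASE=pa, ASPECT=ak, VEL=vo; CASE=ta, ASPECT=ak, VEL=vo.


cell CASE=ta, ASPECT=lu, VEL=ak:
underlying: ebekuk-oku-i-mot
1. o -> e, u -> i / F C0 _: fires at position(s) 5, 12: ebekikokuimet
2. f -> v, k -> g, p -> b, s -> z, t -> d / V _ V: fires at position(s) 4, 6, 8: ebegigoguimet
3. f -> v, p -> b, s -> z, t -> d / _ Z: no change
4. d -> t, g -> k, v -> f, z -> s / _ #: no change
surface: ebegigoguimet

cell CASE=pa, ASPECT=lu, VEL=ri:
underlying: ebekuk-ar-i-ga
1. o -> e, u -> i / F C0 _: fires at position(s) 5: ebekikariga
2. f -> v, k -> g, p -> b, s -> z, t -> d / V _ V: fires at position(s) 4, 6: ebegigariga
3. f -> v, p -> b, s -> z, t -> d / _ Z: no change
4. d -> t, g -> k, v -> f, z -> s / _ #: no change
surface: ebegigariga

cell CASE=pa, ASPECT=ak, VEL=ri:
underlying: ebekuk-ar-s-ga
1. o -> e, u -> i / F C0 _: fires at position(s) 5: ebekikarsga
2. f -> v, k -> g, p -> b, s -> z, t -> d / V _ V: fires at position(s) 4, 6: ebegigarsga
3. f -> v, p -> b, s -> z, t -> d / _ Z: fires at position(s) 9: ebegigarzga
4. d -> t, g -> k, v -> f, z -> s / _ #: no change
surface: ebegigarzga

cell CASE=pa, ASPECT=ak, VEL=vo:
underlying: ebekuk-b-s-ga
1. o -> e, u -> i / F C0 _: fires at position(s) 5: ebekikbsga
2. f -> v, k -> g, p -> b, s -> z, t -> d / V _ V: fires at position(s) 4: ebegikbsga
3. f -> v, p -> b, s -> z, t -> d / _ Z: fires at position(s) 8: ebegikbzga
4. d -> t, g -> k, v -> f, z -> s / _ #: no change
surface: ebegikbzga

cell CASE=ta, ASPECT=ak, VEL=vo:
underlying: ebekuk-b-s-mot
1. o -> e, u -> i / F C0 _: fires at position(s) 5: ebekikbsmot
2. f -> v, k -> g, p -> b, s -> z, t -> d / V _ V: fires at position(s) 4: ebegikbsmot
3. f -> v, p -> b, s -> z, t -> d / _ Z: no change
4. d -> t, g -> k, v -> f, z -> s / _ #: no change
surface: ebegikbsmot


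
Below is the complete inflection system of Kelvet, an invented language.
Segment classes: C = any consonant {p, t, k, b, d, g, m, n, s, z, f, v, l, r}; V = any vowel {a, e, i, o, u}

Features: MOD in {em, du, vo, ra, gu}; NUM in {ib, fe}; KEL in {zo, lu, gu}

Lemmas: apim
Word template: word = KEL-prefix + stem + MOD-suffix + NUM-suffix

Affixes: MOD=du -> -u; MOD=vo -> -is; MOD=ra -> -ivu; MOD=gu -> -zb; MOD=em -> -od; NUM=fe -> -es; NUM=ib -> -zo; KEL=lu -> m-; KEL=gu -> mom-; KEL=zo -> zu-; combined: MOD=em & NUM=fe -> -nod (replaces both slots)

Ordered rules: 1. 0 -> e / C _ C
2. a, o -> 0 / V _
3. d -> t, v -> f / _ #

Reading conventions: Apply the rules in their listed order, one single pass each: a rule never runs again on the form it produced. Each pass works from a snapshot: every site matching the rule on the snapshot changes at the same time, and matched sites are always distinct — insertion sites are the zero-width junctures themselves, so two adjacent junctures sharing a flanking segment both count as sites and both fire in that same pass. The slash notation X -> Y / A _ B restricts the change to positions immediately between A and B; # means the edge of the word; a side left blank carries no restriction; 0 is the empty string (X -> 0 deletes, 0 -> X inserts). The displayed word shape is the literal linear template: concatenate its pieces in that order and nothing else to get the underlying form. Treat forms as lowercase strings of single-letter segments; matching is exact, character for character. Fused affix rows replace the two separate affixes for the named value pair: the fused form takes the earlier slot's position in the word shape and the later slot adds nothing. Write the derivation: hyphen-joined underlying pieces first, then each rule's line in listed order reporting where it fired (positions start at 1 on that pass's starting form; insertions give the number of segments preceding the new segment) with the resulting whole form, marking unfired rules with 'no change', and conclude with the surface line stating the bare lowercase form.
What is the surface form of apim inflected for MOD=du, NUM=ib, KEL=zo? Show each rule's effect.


underlying: zu-apim-u-zo
1. 0 -> e / C _ C: no change
2. a, o -> 0 / V _: fires at position(s) 3: zupimuzo
3. d -> t, v -> f / _ #: no change
surface: zupimuzo


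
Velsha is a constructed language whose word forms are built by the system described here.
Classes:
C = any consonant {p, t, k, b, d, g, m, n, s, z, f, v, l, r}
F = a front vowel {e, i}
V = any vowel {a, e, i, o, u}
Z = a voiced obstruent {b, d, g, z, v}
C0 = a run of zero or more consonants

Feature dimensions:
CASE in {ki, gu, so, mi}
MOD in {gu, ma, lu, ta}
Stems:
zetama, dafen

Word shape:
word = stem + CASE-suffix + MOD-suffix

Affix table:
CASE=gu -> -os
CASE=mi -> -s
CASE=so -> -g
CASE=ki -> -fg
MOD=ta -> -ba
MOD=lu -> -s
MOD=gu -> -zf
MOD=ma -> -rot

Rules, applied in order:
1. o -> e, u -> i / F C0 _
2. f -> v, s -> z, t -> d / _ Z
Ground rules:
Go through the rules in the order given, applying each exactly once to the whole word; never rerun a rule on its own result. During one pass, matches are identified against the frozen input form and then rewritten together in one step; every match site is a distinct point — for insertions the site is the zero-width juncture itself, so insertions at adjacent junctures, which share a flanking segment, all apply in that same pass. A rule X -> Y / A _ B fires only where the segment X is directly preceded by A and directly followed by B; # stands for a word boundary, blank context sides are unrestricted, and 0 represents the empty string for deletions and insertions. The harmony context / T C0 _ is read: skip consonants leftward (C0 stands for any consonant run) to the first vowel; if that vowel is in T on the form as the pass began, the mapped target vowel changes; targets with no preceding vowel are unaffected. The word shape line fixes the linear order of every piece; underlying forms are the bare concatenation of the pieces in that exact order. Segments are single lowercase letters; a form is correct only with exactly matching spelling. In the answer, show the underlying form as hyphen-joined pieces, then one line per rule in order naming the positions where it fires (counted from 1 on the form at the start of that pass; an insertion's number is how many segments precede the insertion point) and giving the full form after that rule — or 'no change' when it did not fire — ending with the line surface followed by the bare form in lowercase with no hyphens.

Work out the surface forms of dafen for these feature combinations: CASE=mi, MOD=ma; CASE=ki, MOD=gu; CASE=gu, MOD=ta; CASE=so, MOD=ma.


cell CASE=mi, MOD=ma:
underlying: dafen-s-rot
1. o -> e, u -> i / F C0 _: fires at position(s) 8: dafensret
2. f -> v, s -> z, t -> d / _ Z: no change
surface: dafensret

cell CASE=ki, MOD=gu:
underlying: dafen-fg-zf
1. o -> e, u -> i / F C0 _: no change
2. f -> v, s -> z, t -> d / _ Z: fires at position(s) 6: dafenvgzf
surface: dafenvgzf

cell CASE=gu, MOD=ta:
underlying: dafen-os-ba
1. o -> e, u -> i / F C0 _: fires at position(s) 6: dafenesba
2. f -> v, s -> z, t -> d / _ Z: fires at position(s) 7: dafenezba
surface: dafenezba

cell CASE=so, MOD=ma:
underlying: dafen-g-rot
1. o -> e, u -> i / F C0 _: fires at position(s) 8: dafengret
2. f -> v, s -> z, t -> d / _ Z: no change
surface: dafengret


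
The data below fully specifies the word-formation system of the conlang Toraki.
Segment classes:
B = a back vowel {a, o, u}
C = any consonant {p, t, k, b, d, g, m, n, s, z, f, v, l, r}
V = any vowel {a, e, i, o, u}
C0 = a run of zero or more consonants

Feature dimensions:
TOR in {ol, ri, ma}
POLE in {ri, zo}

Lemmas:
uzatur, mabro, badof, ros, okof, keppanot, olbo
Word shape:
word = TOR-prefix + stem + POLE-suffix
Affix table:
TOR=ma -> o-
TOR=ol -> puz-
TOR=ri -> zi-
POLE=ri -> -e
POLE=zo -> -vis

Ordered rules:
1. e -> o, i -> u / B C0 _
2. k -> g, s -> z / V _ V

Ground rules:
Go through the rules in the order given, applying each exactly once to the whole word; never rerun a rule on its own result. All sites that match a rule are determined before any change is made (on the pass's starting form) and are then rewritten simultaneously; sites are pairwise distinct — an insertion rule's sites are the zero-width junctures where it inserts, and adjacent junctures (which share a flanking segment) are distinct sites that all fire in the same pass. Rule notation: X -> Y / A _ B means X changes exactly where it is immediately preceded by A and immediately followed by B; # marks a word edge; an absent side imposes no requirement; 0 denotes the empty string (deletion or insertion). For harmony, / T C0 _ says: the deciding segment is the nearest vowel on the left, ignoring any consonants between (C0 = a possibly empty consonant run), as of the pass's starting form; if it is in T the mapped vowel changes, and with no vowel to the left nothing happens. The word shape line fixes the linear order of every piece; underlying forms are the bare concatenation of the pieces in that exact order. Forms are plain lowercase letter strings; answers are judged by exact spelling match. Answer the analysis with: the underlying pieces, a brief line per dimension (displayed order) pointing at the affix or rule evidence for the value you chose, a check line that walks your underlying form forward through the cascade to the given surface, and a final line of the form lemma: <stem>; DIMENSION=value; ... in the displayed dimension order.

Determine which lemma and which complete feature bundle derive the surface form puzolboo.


underlying: puz-olbo-e
TOR=ol - signalled by the affix puz-
POLE=ri - signalled by the affix -e
check: puzolboe -> puzolboo -> puzolboo
lemma: olbo; TOR=ol; POLE=ri


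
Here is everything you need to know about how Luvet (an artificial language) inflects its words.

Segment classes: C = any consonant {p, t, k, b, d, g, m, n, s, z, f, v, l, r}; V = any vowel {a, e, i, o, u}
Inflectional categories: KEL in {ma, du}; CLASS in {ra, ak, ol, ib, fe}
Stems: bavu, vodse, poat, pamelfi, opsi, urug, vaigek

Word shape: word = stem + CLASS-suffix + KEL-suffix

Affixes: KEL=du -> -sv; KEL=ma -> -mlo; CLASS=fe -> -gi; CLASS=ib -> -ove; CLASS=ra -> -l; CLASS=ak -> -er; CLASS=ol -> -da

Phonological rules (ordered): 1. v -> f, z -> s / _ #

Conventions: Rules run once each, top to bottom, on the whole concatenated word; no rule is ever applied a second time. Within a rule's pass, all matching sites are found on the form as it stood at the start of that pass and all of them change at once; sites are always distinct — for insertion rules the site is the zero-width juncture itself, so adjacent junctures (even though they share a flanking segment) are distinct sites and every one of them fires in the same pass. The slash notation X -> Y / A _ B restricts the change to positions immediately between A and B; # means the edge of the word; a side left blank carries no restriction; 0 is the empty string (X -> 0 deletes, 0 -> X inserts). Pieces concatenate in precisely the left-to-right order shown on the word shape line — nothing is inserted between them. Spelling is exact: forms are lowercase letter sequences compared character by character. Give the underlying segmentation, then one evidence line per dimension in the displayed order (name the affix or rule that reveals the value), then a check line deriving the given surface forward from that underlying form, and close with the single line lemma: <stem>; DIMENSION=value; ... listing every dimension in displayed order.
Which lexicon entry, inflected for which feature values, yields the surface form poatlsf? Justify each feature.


underlying: poat-l-sv
KEL=du - signalled by the affix -sv
CLASS=ra - signalled by the affix -l
check: poatlsv -> poatlsf
lemma: poat; KEL=du; CLASS=ra


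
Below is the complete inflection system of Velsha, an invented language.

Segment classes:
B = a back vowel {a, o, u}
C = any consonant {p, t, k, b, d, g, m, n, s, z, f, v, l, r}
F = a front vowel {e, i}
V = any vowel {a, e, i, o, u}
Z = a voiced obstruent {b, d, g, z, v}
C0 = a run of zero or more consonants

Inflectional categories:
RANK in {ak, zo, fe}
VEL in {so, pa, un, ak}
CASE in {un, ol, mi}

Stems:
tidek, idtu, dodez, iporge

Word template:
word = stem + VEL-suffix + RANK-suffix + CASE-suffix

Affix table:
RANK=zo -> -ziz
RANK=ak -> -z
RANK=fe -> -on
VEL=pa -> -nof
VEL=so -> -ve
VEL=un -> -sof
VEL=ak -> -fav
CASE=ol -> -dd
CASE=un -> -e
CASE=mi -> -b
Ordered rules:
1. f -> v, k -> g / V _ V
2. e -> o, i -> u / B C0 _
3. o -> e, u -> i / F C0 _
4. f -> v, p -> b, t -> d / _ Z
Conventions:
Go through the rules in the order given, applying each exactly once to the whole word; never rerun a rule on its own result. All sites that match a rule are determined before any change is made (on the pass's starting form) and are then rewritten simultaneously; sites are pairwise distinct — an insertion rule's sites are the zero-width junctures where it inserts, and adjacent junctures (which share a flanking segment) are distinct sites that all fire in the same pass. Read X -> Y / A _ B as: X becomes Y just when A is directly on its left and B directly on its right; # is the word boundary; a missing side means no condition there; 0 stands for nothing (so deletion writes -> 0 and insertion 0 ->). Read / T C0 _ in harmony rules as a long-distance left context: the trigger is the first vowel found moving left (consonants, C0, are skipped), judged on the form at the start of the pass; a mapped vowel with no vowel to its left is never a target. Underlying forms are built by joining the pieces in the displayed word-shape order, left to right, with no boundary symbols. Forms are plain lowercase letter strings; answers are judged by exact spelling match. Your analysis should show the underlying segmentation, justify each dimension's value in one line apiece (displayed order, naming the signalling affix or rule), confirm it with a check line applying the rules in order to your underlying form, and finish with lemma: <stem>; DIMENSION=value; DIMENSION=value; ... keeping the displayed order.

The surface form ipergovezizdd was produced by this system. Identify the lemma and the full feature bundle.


underlying: iporge-ve-ziz-dd
RANK=zo - signalled by the affix -ziz
VEL=so - signalled by the affix -ve
CASE=ol - signalled by the affix -dd
check: iporgevezizdd -> iporgevezizdd -> iporgovezizdd -> ipergovezizdd -> ipergovezizdd
lemma: iporge; RANK=zo; VEL=so; CASE=ol


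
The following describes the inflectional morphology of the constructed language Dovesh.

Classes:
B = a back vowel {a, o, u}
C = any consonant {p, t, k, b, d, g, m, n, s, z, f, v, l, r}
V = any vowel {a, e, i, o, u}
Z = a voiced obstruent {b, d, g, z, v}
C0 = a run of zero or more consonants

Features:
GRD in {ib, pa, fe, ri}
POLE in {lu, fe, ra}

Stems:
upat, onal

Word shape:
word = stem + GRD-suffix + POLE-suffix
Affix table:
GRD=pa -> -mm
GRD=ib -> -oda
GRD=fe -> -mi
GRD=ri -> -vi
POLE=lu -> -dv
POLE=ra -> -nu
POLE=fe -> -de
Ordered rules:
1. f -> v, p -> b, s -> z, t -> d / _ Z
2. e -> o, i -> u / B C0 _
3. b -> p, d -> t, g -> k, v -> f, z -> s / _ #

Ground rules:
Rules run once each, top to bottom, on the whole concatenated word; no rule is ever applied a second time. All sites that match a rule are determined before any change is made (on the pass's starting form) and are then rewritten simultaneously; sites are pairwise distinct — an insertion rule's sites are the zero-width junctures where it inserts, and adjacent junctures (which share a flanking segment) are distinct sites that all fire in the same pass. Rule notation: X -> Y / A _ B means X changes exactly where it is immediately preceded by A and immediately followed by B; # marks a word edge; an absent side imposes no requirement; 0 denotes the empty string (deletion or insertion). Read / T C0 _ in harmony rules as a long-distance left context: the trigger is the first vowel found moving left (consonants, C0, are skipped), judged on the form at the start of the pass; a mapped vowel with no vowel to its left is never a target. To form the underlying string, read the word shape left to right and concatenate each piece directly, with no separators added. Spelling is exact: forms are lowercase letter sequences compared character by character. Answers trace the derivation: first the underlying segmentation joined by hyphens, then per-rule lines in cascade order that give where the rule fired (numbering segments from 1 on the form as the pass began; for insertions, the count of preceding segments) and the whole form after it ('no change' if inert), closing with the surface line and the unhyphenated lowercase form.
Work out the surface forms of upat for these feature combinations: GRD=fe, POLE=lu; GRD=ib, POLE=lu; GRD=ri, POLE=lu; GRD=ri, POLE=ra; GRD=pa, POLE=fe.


cell GRD=fe, POLE=lu:
underlying: upat-mi-dv
1. f -> v, p -> b, s -> z, t -> d / _ Z: no change
2. e -> o, i -> u / B C0 _: fires at position(s) 6: upatmudv
3. b -> p, d -> t, g -> k, v -> f, z -> s / _ #: fires at position(s) 8: upatmudf
surface: upatmudf

cell GRD=ib, POLE=lu:
underlying: upat-oda-dv
1. f -> v, p -> b, s -> z, t -> d / _ Z: no change
2. e -> o, i -> u / B C0 _: no change
3. b -> p, d -> t, g -> k, v -> f, z -> s / _ #: fires at position(s) 9: upatodadf
surface: upatodadf

cell GRD=ri, POLE=lu:
underlying: upat-vi-dv
1. f -> v, p -> b, s -> z, t -> d / _ Z: fires at position(s) 4: upadvidv
2. e -> o, i -> u / B C0 _: fires at position(s) 6: upadvudv
3. b -> p, d -> t, g -> k, v -> f, z -> s / _ #: fires at position(s) 8: upadvudf
surface: upadvudf

cell GRD=ri, POLE=ra:
underlying: upat-vi-nu
1. f -> v, p -> b, s -> z, t -> d / _ Z: fires at position(s) 4: upadvinu
2. e -> o, i -> u / B C0 _: fires at position(s) 6: upadvunu
3. b -> p, d -> t, g -> k, v -> f, z -> s / _ #: no change
surface: upadvunu

cell GRD=pa, POLE=fe:
underlying: upat-mm-de
1. f -> v, p -> b, s -> z, t -> d / _ Z: no change
2. e -> o, i -> u / B C0 _: fires at position(s) 8: upatmmdo
3. b -> p, d -> t, g -> k, v -> f, z -> s / _ #: no change
surface: upatmmdo


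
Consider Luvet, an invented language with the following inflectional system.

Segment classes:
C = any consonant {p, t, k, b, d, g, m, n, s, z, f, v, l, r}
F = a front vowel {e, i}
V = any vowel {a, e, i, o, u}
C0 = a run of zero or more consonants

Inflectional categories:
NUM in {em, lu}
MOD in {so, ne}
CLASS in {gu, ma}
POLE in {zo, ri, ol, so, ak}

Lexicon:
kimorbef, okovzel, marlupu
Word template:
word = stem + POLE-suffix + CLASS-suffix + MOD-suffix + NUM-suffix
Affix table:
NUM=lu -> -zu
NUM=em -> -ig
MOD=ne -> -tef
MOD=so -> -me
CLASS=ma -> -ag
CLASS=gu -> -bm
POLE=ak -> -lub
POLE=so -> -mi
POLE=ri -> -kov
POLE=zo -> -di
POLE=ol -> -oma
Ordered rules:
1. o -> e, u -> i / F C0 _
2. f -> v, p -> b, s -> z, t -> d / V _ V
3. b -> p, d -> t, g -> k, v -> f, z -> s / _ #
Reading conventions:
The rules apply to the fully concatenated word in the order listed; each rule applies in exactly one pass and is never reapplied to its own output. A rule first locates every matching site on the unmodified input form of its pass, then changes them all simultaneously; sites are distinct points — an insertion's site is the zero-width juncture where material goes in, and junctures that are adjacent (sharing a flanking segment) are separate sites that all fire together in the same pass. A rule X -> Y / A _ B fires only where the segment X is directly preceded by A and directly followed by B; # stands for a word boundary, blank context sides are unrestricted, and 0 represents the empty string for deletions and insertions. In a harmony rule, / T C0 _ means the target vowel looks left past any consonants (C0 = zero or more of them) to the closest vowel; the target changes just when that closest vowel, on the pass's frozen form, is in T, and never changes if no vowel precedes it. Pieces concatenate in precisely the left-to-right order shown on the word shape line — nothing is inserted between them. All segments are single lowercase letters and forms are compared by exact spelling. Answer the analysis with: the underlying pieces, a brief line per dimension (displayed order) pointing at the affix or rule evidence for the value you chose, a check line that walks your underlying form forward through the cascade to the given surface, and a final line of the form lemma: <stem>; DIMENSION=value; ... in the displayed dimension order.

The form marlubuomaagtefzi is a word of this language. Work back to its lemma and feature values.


underlying: marlupu-oma-ag-tef-zu
NUM=lu - signalled by the affix -zu
MOD=ne - signalled by the affix -tef
CLASS=ma - signalled by the affix -ag
POLE=ol - signalled by the affix -oma
check: marlupuomaagtefzu -> marlupuomaagtefzi -> marlubuomaagtefzi -> marlubuomaagtefzi
lemma: marlupu; NUM=lu; MOD=ne; CLASS=ma; POLE=ol


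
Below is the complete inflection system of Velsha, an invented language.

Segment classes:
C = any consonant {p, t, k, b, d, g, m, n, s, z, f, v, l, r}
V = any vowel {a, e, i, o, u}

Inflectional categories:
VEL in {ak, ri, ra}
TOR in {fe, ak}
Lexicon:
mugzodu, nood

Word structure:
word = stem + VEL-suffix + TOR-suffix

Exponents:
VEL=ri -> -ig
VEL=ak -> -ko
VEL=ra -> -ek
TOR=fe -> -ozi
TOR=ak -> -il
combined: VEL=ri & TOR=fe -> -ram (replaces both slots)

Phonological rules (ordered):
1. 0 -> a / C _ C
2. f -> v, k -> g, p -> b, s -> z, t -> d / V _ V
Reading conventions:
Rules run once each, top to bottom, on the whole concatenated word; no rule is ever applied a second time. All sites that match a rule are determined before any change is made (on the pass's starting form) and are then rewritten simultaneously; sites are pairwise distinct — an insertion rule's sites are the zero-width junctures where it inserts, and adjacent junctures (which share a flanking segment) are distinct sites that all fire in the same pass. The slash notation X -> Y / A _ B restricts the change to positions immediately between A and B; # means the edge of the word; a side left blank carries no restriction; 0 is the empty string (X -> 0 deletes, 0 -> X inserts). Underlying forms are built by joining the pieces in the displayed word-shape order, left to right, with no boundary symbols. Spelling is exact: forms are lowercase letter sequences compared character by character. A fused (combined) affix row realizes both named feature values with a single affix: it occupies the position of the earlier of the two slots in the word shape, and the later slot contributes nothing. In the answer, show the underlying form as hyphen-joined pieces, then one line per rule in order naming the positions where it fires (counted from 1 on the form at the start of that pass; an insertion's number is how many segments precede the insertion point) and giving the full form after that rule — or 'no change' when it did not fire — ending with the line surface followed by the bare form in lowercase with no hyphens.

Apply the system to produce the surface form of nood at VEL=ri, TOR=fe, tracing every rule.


underlying: nood-ram
1. 0 -> a / C _ C: inserts after position(s) 4: noodaram
2. f -> v, k -> g, p -> b, s -> z, t -> d / V _ V: no change
surface: noodaram


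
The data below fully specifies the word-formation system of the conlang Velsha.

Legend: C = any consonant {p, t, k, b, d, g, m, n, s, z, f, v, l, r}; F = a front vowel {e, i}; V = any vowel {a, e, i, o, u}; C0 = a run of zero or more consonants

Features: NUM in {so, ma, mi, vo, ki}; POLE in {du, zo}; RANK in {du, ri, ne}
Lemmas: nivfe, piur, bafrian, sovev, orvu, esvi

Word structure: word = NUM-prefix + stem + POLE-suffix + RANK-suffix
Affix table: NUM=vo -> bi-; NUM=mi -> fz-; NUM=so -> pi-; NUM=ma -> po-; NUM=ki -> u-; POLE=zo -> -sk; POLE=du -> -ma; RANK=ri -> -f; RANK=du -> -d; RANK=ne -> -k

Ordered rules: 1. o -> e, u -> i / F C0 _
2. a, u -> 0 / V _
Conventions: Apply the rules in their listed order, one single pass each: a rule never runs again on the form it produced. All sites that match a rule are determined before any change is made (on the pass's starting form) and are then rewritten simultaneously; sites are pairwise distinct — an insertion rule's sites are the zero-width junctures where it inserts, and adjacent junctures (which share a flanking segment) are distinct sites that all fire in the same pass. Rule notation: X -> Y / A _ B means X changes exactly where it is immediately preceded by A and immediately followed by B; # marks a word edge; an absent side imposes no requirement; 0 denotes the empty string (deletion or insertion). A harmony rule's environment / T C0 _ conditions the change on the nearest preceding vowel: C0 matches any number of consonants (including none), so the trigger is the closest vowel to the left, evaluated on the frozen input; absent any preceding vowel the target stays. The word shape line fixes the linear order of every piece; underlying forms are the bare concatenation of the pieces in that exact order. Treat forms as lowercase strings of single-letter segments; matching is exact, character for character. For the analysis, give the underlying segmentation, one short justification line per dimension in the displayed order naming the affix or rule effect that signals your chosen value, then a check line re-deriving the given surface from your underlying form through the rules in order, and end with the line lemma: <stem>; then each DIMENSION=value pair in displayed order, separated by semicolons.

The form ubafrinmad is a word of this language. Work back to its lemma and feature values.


underlying: u-bafrian-ma-d
NUM=ki - signalled by the affix u-
POLE=du - signalled by the affix -ma
RANK=du - signalled by the affix -d
check: ubafrianmad -> ubafrianmad -> ubafrinmad
lemma: bafrian; NUM=ki; POLE=du; RANK=du


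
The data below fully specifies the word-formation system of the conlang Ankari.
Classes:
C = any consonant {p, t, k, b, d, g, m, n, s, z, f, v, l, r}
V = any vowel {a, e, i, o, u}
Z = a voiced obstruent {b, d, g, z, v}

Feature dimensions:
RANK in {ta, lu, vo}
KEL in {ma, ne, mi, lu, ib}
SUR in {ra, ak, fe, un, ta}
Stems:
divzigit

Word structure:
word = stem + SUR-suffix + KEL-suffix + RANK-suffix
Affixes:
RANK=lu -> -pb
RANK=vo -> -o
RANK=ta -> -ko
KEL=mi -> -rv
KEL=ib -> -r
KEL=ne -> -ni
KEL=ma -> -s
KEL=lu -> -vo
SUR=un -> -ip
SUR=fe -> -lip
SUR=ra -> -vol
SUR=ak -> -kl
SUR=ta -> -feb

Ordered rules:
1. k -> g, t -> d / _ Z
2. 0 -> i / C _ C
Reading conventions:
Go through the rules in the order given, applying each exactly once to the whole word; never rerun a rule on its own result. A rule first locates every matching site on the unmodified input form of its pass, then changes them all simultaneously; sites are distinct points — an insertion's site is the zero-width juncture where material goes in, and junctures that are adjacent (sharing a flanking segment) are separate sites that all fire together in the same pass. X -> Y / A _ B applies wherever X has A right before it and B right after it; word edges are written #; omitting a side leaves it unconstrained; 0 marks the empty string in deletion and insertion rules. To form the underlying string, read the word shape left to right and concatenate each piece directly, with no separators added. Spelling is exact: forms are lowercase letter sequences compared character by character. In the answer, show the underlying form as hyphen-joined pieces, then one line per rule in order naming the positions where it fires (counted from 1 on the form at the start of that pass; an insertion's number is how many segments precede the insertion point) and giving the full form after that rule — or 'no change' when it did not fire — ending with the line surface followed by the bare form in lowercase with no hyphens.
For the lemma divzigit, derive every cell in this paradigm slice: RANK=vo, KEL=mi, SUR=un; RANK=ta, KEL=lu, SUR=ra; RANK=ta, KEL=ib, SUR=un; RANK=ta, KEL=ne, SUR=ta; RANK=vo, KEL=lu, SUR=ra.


cell RANK=vo, KEL=mi, SUR=un:
underlying: divzigit-ip-rv-o
1. k -> g, t -> d / _ Z: no change
2. 0 -> i / C _ C: inserts after position(s) 3, 10, 11: divizigitipirivo
surface: divizigitipirivo

cell RANK=ta, KEL=lu, SUR=ra:
underlying: divzigit-vol-vo-ko
1. k -> g, t -> d / _ Z: fires at position(s) 8: divzigidvolvoko
2. 0 -> i / C _ C: inserts after position(s) 3, 8, 11: divizigidivolivoko
surface: divizigidivolivoko

cell RANK=ta, KEL=ib, SUR=un:
underlying: divzigit-ip-r-ko
1. k -> g, t -> d / _ Z: no change
2. 0 -> i / C _ C: inserts after position(s) 3, 10, 11: divizigitipiriko
surface: divizigitipiriko

cell RANK=ta, KEL=ne, SUR=ta:
underlying: divzigit-feb-ni-ko
1. k -> g, t -> d / _ Z: no change
2. 0 -> i / C _ C: inserts after position(s) 3, 8, 11: divizigitifebiniko
surface: divizigitifebiniko

cell RANK=vo, KEL=lu, SUR=ra:
underlying: divzigit-vol-vo-o
1. k -> g, t -> d / _ Z: fires at position(s) 8: divzigidvolvoo
2. 0 -> i / C _ C: inserts after position(s) 3, 8, 11: divizigidivolivoo
surface: divizigidivolivoo


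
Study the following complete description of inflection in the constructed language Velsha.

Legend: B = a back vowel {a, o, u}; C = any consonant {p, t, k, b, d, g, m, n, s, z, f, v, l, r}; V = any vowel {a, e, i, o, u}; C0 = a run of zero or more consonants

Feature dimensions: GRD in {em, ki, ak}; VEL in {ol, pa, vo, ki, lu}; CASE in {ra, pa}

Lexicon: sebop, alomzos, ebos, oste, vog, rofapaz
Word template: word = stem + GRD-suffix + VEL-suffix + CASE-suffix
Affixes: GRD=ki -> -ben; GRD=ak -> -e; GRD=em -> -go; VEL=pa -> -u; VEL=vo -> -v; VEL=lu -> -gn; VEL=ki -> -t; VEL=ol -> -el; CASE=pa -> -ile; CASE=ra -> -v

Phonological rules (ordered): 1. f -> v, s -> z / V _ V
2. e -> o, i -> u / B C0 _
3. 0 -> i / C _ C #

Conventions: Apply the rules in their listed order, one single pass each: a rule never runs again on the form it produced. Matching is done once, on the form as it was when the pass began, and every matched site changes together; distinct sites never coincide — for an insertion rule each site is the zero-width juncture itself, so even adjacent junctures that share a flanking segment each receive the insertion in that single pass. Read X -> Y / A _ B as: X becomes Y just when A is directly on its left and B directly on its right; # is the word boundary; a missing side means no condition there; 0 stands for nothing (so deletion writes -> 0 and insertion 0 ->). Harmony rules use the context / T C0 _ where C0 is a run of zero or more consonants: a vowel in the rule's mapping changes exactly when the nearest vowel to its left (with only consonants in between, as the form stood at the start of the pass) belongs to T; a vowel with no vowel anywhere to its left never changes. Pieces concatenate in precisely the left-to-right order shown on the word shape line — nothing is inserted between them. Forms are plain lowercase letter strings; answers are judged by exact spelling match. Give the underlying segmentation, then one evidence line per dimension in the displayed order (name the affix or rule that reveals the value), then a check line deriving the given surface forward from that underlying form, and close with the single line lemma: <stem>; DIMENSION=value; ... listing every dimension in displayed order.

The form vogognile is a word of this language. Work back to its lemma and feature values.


underlying: vog-e-gn-ile
GRD=ak - signalled by the affix -e
VEL=lu - signalled by the affix -gn
CASE=pa - signalled by the affix -ile
check: vogegnile -> vogegnile -> vogognile -> vogognile
lemma: vog; GRD=ak; VEL=lu; CASE=pa


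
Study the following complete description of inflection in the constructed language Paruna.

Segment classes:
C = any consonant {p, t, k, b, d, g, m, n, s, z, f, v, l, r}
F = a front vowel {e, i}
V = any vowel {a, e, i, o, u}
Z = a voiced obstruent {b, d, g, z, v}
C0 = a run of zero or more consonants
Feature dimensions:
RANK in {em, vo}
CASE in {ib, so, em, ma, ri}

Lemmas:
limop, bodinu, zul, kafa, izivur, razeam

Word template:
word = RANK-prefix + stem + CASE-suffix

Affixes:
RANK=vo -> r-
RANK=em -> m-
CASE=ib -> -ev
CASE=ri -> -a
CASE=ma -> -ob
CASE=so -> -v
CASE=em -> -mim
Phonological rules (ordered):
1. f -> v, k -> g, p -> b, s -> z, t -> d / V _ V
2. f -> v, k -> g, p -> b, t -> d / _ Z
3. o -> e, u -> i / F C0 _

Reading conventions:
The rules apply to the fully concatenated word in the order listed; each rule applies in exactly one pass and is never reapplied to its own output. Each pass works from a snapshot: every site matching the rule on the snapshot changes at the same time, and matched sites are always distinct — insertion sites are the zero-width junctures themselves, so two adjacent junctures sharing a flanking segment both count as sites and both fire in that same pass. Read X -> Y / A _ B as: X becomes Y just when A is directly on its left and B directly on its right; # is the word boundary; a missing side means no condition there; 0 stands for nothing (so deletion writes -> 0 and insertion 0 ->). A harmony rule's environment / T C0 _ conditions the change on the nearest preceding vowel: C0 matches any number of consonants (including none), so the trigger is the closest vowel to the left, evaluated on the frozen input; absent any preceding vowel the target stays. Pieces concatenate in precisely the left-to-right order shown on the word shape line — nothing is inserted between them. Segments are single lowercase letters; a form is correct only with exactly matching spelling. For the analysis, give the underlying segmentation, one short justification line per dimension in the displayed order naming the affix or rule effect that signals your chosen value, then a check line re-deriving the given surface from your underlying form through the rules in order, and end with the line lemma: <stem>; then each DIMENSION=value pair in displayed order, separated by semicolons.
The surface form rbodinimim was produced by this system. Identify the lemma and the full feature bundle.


underlying: r-bodinu-mim
RANK=vo - signalled by the affix r-
CASE=em - signalled by the affix -mim
check: rbodinumim -> rbodinumim -> rbodinumim -> rbodinimim
lemma: bodinu; RANK=vo; CASE=em


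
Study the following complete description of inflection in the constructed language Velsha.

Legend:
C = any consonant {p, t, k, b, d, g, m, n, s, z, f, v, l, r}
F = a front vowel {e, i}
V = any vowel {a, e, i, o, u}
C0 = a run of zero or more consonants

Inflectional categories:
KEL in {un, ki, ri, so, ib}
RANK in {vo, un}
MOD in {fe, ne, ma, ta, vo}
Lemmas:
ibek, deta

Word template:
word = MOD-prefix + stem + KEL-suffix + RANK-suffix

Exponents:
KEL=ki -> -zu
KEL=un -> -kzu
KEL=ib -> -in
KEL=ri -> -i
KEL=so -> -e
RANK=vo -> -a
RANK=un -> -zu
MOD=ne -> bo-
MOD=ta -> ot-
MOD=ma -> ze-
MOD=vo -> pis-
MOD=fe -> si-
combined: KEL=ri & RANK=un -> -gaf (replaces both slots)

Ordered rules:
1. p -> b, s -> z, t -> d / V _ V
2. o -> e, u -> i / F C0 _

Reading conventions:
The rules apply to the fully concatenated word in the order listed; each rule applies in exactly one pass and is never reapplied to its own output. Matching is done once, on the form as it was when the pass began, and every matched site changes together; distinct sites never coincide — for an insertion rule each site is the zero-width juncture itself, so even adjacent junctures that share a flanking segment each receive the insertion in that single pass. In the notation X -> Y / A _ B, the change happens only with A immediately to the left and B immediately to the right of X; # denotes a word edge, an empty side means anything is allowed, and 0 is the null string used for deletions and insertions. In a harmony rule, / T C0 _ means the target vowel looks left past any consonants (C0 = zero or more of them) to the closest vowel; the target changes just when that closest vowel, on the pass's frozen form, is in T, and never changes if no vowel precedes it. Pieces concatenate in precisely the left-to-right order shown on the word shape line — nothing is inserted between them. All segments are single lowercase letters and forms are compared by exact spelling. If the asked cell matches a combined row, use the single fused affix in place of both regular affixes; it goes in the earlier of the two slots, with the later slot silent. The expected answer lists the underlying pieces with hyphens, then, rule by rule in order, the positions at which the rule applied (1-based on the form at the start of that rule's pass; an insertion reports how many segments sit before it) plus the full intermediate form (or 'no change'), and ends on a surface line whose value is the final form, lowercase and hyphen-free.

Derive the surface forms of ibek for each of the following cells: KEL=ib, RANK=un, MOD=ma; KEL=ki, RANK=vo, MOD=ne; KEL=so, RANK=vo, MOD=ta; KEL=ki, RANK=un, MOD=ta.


cell KEL=ib, RANK=un, MOD=ma:
underlying: ze-ibek-in-zu
1. p -> b, s -> z, t -> d / V _ V: no change
2. o -> e, u -> i / F C0 _: fires at position(s) 10: zeibekinzi
surface: zeibekinzi

cell KEL=ki, RANK=vo, MOD=ne:
underlying: bo-ibek-zu-a
1. p -> b, s -> z, t -> d / V _ V: no change
2. o -> e, u -> i / F C0 _: fires at position(s) 8: boibekzia
surface: boibekzia

cell KEL=so, RANK=vo, MOD=ta:
underlying: ot-ibek-e-a
1. p -> b, s -> z, t -> d / V _ V: fires at position(s) 2: odibekea
2. o -> e, u -> i / F C0 _: no change
surface: odibekea

cell KEL=ki, RANK=un, MOD=ta:
underlying: ot-ibek-zu-zu
1. p -> b, s -> z, t -> d / V _ V: fires at position(s) 2: odibekzuzu
2. o -> e, u -> i / F C0 _: fires at position(s) 8: odibekzizu
surface: odibekzizu


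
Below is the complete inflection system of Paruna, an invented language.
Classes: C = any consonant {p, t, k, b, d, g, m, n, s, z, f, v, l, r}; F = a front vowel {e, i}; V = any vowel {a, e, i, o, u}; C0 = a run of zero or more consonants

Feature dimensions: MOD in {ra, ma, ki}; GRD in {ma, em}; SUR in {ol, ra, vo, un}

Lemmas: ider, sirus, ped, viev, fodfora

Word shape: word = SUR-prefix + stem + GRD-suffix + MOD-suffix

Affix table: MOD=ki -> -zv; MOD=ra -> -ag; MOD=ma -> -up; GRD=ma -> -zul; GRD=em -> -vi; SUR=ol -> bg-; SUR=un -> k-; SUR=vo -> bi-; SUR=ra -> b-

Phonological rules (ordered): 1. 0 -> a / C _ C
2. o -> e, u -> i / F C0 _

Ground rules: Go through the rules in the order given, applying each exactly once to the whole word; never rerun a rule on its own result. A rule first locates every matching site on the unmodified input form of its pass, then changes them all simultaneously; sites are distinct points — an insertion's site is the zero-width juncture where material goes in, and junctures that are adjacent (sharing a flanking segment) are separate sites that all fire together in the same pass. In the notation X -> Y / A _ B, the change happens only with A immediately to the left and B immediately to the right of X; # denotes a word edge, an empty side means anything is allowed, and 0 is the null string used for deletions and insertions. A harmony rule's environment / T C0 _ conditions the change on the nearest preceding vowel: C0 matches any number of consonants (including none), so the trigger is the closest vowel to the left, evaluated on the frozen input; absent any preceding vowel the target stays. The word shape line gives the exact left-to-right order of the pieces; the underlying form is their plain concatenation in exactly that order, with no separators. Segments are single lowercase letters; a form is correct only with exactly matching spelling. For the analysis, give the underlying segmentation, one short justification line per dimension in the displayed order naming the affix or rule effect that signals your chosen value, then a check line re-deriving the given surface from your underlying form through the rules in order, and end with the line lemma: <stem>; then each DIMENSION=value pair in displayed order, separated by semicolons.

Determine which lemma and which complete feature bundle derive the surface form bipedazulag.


underlying: bi-ped-zul-ag
MOD=ra - signalled by the affix -ag
GRD=ma - signalled by the affix -zul
SUR=vo - signalled by the affix bi-
check: bipedzulag -> bipedazulag -> bipedazulag
lemma: ped; MOD=ra; GRD=ma; SUR=vo
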